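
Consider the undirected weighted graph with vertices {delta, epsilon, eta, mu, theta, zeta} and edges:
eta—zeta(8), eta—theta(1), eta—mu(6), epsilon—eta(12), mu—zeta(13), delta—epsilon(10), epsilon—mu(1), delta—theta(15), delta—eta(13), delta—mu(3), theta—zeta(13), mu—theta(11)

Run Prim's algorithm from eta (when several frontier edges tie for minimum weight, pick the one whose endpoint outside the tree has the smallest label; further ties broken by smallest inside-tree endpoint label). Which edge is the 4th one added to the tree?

Prim, starting at eta.
Step 1: cheapest edge leaving the tree is eta—theta (1); add theta.
Step 2: cheapest edge leaving the tree is eta—mu (6); add mu.
Step 3: cheapest edge leaving the tree is epsilon—mu (1); add epsilon.
Step 4: cheapest edge leaving the tree is delta—mu (3); add delta.
Step 5: cheapest edge leaving the tree is eta—zeta (8); add zeta.
The 4th edge added is delta—mu.

delta-mu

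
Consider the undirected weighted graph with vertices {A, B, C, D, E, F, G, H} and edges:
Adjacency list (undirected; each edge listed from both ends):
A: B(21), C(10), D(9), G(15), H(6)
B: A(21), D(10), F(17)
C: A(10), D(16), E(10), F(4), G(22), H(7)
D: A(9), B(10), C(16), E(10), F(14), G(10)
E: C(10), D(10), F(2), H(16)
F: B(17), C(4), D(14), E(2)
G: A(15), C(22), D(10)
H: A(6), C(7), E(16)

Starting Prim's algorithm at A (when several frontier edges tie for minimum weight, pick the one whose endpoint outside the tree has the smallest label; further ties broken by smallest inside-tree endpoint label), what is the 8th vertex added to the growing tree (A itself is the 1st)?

Grow the tree from A using Prim:
Step 1: cheapest edge leaving the tree is A—H (6); add H.
Step 2: cheapest edge leaving the tree is C—H (7); add C.
Step 3: cheapest edge leaving the tree is C—F (4); add F.
Step 4: cheapest edge leaving the tree is E—F (2); add E.
Step 5: cheapest edge leaving the tree is A—D (9); add D.
Step 6: cheapest edge leaving the tree is B—D (10); add B.
Step 7: cheapest edge leaving the tree is D—G (10); add G.
Vertex order: A, H, C, F, E, D, B, G. The 8th vertex is G.

G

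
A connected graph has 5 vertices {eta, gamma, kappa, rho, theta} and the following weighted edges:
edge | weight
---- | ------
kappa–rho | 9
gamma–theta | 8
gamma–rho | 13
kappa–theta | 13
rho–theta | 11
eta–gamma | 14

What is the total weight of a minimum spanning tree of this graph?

Kruskal's algorithm — process edges by increasing weight (ties by edge label):
gamma–theta (8): add. Components now {eta} {rho} {kappa} {gamma,theta}
kappa–rho (9): add. Components now {eta} {kappa,rho} {gamma,theta}
rho–theta (11): add. Components now {eta} {gamma,kappa,rho,theta}
gamma–rho (13): skip — rho and gamma already connected.
kappa–theta (13): skip — kappa and theta already connected.
eta–gamma (14): add. Components now {eta,gamma,kappa,rho,theta}
MST edges: gamma–theta, kappa–rho, rho–theta, eta–gamma; total weight 8+9+11+14 = 42.

42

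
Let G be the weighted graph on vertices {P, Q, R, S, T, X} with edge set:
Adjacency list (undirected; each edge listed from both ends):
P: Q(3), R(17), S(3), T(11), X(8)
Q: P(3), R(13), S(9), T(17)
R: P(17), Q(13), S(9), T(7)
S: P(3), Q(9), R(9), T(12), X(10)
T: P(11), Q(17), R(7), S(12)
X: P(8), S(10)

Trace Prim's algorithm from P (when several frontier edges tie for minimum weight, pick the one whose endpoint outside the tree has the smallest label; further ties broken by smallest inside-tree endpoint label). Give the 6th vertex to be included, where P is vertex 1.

T

Prim's algorithm from P:
Step 1: cheapest edge leaving the tree is P–Q (3); add Q.
Step 2: cheapest edge leaving the tree is P–S (3); add S.
Step 3: cheapest edge leaving the tree is P–X (8); add X.
Step 4: cheapest edge leaving the tree is R–S (9); add R.
Step 5: cheapest edge leaving the tree is R–T (7); add T.
Vertex order: P, Q, S, X, R, T. The 6th vertex is T.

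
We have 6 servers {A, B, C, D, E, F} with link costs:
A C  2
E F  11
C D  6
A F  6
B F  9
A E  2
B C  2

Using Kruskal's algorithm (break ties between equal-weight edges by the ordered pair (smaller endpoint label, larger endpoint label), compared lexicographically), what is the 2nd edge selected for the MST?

A-E

Sort edges by weight, then run Kruskal:
A C (2): add. Components now {A,C} {B} {D} {E} {F}
A E (2): add. Components now {A,C,E} {B} {D} {F}
B C (2): add. Components now {A,B,C,E} {D} {F}
A F (6): add. Components now {A,B,C,E,F} {D}
C D (6): add. Components now {A,B,C,D,E,F}
The 2nd edge added is A E.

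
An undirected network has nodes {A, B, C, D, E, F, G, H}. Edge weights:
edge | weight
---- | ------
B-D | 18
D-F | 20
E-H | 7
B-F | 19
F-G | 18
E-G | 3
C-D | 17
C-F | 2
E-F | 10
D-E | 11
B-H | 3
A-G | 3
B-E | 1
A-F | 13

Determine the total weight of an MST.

33

Kruskal's algorithm — process edges by increasing weight (ties by edge label):
B-E (1): add — endpoints in different components.
C-F (2): add — endpoints in different components.
A-G (3): add — endpoints in different components.
B-H (3): add — endpoints in different components.
E-G (3): add — endpoints in different components.
E-H (7): skip — E and H already connected.
E-F (10): add — endpoints in different components.
D-E (11): add — endpoints in different components.
MST edges: B-E, C-F, A-G, B-H, E-G, E-F, D-E; total weight 1+2+3+3+3+10+11 = 33.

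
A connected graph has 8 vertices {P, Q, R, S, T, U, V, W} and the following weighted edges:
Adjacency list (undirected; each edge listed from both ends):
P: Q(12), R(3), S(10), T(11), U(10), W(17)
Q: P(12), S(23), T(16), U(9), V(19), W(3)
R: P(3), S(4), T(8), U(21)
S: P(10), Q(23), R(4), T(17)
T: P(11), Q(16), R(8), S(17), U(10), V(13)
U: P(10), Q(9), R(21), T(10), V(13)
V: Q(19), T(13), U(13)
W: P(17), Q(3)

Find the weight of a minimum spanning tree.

50

Grow the tree from W using Prim:
Step 1: cheapest edge leaving the tree is Q-W (3); add Q.
Step 2: cheapest edge leaving the tree is Q-U (9); add U.
Step 3: cheapest edge leaving the tree is P-U (10); add P.
Step 4: cheapest edge leaving the tree is P-R (3); add R.
Step 5: cheapest edge leaving the tree is R-S (4); add S.
Step 6: cheapest edge leaving the tree is R-T (8); add T.
Step 7: cheapest edge leaving the tree is T-V (13); add V.
MST edges: Q-W, Q-U, P-U, P-R, R-S, R-T, T-V; total weight 3+9+10+3+4+8+13 = 50.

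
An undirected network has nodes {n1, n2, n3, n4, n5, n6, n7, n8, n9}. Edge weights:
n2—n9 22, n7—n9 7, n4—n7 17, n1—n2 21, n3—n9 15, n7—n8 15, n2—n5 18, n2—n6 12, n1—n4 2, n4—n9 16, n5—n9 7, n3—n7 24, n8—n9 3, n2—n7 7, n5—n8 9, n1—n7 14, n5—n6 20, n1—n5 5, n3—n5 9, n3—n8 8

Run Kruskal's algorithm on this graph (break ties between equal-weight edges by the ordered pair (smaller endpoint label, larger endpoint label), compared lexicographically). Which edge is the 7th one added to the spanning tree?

n3-n8

Kruskal: consider edges lightest-first.
n1—n4 (2): add — endpoints in different components.
n8—n9 (3): add — endpoints in different components.
n1—n5 (5): add — endpoints in different components.
n2—n7 (7): add — endpoints in different components.
n5—n9 (7): add — endpoints in different components.
n7—n9 (7): add — endpoints in different components.
n3—n8 (8): add — endpoints in different components.
n3—n5 (9): skip — n5 and n3 already connected.
n5—n8 (9): skip — n5 and n8 already connected.
n2—n6 (12): add — endpoints in different components.
The 7th edge added is n3—n8.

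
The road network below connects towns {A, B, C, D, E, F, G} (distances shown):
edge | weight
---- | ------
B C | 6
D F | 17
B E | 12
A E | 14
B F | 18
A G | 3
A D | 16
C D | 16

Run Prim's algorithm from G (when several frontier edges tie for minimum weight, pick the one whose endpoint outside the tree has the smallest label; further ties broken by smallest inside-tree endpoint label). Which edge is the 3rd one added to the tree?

Prim's algorithm from G:
Step 1: frontier [A G 3] → take A G (3); add A.
Step 2: frontier [A E 14, A D 16] → take A E (14); add E.
Step 3: frontier [A D 16, B E 12] → take B E (12); add B.
Step 4: frontier [A D 16, B C 6, B F 18] → take B C (6); add C.
Step 5: frontier [A D 16, B F 18, C D 16] → take A D (16); add D.
Step 6: frontier [B F 18, D F 17] → take D F (17); add F.
The 3rd edge added is B E.

B-E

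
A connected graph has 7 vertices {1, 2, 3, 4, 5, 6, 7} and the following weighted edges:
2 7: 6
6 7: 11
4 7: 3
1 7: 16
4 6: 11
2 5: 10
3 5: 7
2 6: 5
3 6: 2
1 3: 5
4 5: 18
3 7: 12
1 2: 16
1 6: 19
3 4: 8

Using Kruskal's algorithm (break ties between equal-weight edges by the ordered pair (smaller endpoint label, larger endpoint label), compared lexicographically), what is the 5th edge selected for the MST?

Kruskal: consider edges lightest-first.
3 6 (2): add. Components now {1} {2} {3,6} {4} {5} {7}
4 7 (3): add. Components now {1} {2} {3,6} {4,7} {5}
1 3 (5): add. Components now {1,3,6} {2} {4,7} {5}
2 6 (5): add. Components now {1,2,3,6} {4,7} {5}
2 7 (6): add. Components now {1,2,3,4,6,7} {5}
3 5 (7): add. Components now {1,2,3,4,5,6,7}
The 5th edge added is 2 7.

2-7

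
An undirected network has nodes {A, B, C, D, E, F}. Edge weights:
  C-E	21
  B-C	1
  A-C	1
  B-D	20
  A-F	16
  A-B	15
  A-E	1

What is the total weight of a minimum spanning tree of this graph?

Kruskal: consider edges lightest-first.
A-C (1): add. Components now {A,C} {B} {D} {E} {F}
A-E (1): add. Components now {A,C,E} {B} {D} {F}
B-C (1): add. Components now {A,B,C,E} {D} {F}
A-B (15): skip — A and B already connected.
A-F (16): add. Components now {A,B,C,E,F} {D}
B-D (20): add. Components now {A,B,C,D,E,F}
MST edges: A-C, A-E, B-C, A-F, B-D; total weight 1+1+1+16+20 = 39.

39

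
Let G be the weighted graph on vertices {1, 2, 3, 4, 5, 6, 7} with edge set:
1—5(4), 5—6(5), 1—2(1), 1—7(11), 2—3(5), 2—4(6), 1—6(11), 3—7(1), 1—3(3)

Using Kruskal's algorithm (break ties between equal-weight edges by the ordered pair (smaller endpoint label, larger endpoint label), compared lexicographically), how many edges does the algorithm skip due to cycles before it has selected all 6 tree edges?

1

Kruskal's algorithm — process edges by increasing weight (ties by edge label):
1—2 (1): add — endpoints in different components.
3—7 (1): add — endpoints in different components.
1—3 (3): add — endpoints in different components.
1—5 (4): add — endpoints in different components.
2—3 (5): skip — 2 and 3 already connected.
5—6 (5): add — endpoints in different components.
2—4 (6): add — endpoints in different components.
Edges rejected before the tree was complete: 1.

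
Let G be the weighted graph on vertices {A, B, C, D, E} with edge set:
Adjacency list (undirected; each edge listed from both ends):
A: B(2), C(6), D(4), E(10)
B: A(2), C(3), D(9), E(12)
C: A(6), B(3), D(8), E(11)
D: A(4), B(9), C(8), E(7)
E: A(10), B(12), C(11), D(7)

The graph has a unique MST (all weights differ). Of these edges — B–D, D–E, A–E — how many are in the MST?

1

Kruskal: consider edges lightest-first.
A–B (2): add — endpoints in different components.
B–C (3): add — endpoints in different components.
A–D (4): add — endpoints in different components.
A–C (6): skip — A and C already connected.
D–E (7): add — endpoints in different components.
MST edge set: {A–B, B–C, A–D, D–E}.
Of the listed edges, {D–E} are in the MST → 1.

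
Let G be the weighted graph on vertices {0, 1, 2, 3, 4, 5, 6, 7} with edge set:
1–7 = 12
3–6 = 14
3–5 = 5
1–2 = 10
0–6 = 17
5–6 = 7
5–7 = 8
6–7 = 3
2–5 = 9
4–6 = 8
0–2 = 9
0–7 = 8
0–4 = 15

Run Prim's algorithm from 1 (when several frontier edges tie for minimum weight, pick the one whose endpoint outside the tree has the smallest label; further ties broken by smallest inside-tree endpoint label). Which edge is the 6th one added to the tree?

3-5

Grow the tree from 1 using Prim:
Step 1: frontier [1–2 10, 1–7 12] → take 1–2 (10); add 2.
Step 2: frontier [1–7 12, 0–2 9, 2–5 9] → take 0–2 (9); add 0.
Step 3: frontier [0–7 8, 0–4 15, 0–6 17, 1–7 12, 2–5 9] → take 0–7 (8); add 7.
Step 4: frontier [0–4 15, 0–6 17, 2–5 9, 6–7 3, 5–7 8] → take 6–7 (3); add 6.
Step 5: frontier [0–4 15, 2–5 9, 5–6 7, 4–6 8, 3–6 14, 5–7 8] → take 5–6 (7); add 5.
Step 6: frontier [0–4 15, 3–5 5, 4–6 8, 3–6 14] → take 3–5 (5); add 3.
Step 7: frontier [0–4 15, 4–6 8] → take 4–6 (8); add 4.
The 6th edge added is 3–5.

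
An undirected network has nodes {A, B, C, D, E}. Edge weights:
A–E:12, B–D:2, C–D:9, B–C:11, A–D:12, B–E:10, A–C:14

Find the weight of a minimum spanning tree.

33

Kruskal: consider edges lightest-first.
B–D (2): add — endpoints in different components.
C–D (9): add — endpoints in different components.
B–E (10): add — endpoints in different components.
B–C (11): skip — B and C already connected.
A–D (12): add — endpoints in different components.
MST edges: B–D, C–D, B–E, A–D; total weight 2+9+10+12 = 33.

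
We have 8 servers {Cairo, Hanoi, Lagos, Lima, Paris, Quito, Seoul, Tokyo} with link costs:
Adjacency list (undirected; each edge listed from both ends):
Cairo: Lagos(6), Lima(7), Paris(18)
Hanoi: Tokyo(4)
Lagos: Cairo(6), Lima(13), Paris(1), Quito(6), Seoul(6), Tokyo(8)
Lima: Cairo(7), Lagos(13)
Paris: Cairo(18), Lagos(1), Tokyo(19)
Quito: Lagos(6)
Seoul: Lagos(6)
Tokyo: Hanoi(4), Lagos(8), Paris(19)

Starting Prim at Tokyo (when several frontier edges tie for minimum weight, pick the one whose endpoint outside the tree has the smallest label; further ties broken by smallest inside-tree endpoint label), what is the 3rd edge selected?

Lagos-Paris

Prim's algorithm from Tokyo:
Step 1: frontier [Hanoi—Tokyo 4, Lagos—Tokyo 8, Paris—Tokyo 19] → take Hanoi—Tokyo (4); add Hanoi.
Step 2: frontier [Lagos—Tokyo 8, Paris—Tokyo 19] → take Lagos—Tokyo (8); add Lagos.
Step 3: frontier [Lagos—Paris 1, Cairo—Lagos 6, Lagos—Quito 6, Lagos—Seoul 6, Lagos—Lima 13, Paris—Tokyo 19] → take Lagos—Paris (1); add Paris.
Step 4: frontier [Cairo—Lagos 6, Lagos—Quito 6, Lagos—Seoul 6, Lagos—Lima 13, Cairo—Paris 18] → take Cairo—Lagos (6); add Cairo.
Step 5: frontier [Cairo—Lima 7, Lagos—Quito 6, Lagos—Seoul 6, Lagos—Lima 13] → take Lagos—Quito (6); add Quito.
Step 6: frontier [Cairo—Lima 7, Lagos—Seoul 6, Lagos—Lima 13] → take Lagos—Seoul (6); add Seoul.
Step 7: frontier [Cairo—Lima 7, Lagos—Lima 13] → take Cairo—Lima (7); add Lima.
The 3rd edge added is Lagos—Paris.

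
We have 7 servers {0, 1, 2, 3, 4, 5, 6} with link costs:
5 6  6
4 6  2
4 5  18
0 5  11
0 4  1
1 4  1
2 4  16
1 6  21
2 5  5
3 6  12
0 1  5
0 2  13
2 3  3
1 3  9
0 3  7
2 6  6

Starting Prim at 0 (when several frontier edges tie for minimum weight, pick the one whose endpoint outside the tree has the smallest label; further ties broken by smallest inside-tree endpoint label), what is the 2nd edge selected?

Grow the tree from 0 using Prim:
Step 1: cheapest edge leaving the tree is 0 4 (1); add 4.
Step 2: cheapest edge leaving the tree is 1 4 (1); add 1.
Step 3: cheapest edge leaving the tree is 4 6 (2); add 6.
Step 4: cheapest edge leaving the tree is 2 6 (6); add 2.
Step 5: cheapest edge leaving the tree is 2 3 (3); add 3.
Step 6: cheapest edge leaving the tree is 2 5 (5); add 5.
The 2nd edge added is 1 4.

1-4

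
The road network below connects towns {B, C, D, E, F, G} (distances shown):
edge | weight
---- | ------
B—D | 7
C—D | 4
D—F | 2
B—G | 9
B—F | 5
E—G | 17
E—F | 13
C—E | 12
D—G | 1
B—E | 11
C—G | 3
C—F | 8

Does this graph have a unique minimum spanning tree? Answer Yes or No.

Yes

Kruskal: consider edges lightest-first.
D—G (1): add — endpoints in different components.
D—F (2): add — endpoints in different components.
C—G (3): add — endpoints in different components.
C—D (4): skip — C and D already connected.
B—F (5): add — endpoints in different components.
B—D (7): skip — B and D already connected.
C—F (8): skip — C and F already connected.
B—G (9): skip — B and G already connected.
B—E (11): add — endpoints in different components.
Every non-tree edge has weight strictly greater than the heaviest edge on the tree path between its endpoints, so the MST is unique.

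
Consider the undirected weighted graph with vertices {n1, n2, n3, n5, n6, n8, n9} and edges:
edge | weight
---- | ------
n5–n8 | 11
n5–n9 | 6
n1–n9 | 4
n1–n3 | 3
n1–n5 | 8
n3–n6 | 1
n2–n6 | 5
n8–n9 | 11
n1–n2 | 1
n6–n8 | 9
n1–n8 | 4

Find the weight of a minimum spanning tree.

19

Kruskal's algorithm — process edges by increasing weight (ties by edge label):
n1–n2 (1): add. Components now {n3} {n1,n2} {n9} {n8} {n5} {n6}
n3–n6 (1): add. Components now {n3,n6} {n1,n2} {n9} {n8} {n5}
n1–n3 (3): add. Components now {n1,n2,n3,n6} {n9} {n8} {n5}
n1–n8 (4): add. Components now {n1,n2,n3,n6,n8} {n9} {n5}
n1–n9 (4): add. Components now {n1,n2,n3,n6,n8,n9} {n5}
n2–n6 (5): skip — n2 and n6 already connected.
n5–n9 (6): add. Components now {n1,n2,n3,n5,n6,n8,n9}
MST edges: n1–n2, n3–n6, n1–n3, n1–n8, n1–n9, n5–n9; total weight 1+1+3+4+4+6 = 19.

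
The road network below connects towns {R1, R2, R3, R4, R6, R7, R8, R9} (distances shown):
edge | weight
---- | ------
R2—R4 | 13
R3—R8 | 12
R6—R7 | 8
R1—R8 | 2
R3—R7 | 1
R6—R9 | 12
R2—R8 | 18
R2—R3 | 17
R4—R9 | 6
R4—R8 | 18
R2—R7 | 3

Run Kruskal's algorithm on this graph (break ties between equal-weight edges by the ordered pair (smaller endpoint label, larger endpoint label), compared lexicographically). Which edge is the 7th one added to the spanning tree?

Sort edges by weight, then run Kruskal:
R3—R7 (1): add — endpoints in different components.
R1—R8 (2): add — endpoints in different components.
R2—R7 (3): add — endpoints in different components.
R4—R9 (6): add — endpoints in different components.
R6—R7 (8): add — endpoints in different components.
R3—R8 (12): add — endpoints in different components.
R6—R9 (12): add — endpoints in different components.
The 7th edge added is R6—R9.

R6-R9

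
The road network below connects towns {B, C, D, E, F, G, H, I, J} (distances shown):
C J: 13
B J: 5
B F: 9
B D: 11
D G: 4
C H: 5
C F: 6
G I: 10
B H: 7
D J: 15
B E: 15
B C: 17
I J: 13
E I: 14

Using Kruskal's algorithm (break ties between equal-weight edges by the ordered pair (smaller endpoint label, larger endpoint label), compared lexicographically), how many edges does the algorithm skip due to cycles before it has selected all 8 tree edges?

Kruskal's algorithm — process edges by increasing weight (ties by edge label):
D G (4): add — endpoints in different components.
B J (5): add — endpoints in different components.
C H (5): add — endpoints in different components.
C F (6): add — endpoints in different components.
B H (7): add — endpoints in different components.
B F (9): skip — B and F already connected.
G I (10): add — endpoints in different components.
B D (11): add — endpoints in different components.
C J (13): skip — C and J already connected.
I J (13): skip — I and J already connected.
E I (14): add — endpoints in different components.
Edges rejected before the tree was complete: 3.

3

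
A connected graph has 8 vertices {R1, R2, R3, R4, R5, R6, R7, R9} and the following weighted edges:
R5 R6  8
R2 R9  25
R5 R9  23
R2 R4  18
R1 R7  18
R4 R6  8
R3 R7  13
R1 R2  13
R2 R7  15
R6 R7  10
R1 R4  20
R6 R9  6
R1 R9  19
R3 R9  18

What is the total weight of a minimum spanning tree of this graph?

73

Sort edges by weight, then run Kruskal:
R6 R9 (6): add — endpoints in different components.
R4 R6 (8): add — endpoints in different components.
R5 R6 (8): add — endpoints in different components.
R6 R7 (10): add — endpoints in different components.
R1 R2 (13): add — endpoints in different components.
R3 R7 (13): add — endpoints in different components.
R2 R7 (15): add — endpoints in different components.
MST edges: R6 R9, R4 R6, R5 R6, R6 R7, R1 R2, R3 R7, R2 R7; total weight 6+8+8+10+13+13+15 = 73.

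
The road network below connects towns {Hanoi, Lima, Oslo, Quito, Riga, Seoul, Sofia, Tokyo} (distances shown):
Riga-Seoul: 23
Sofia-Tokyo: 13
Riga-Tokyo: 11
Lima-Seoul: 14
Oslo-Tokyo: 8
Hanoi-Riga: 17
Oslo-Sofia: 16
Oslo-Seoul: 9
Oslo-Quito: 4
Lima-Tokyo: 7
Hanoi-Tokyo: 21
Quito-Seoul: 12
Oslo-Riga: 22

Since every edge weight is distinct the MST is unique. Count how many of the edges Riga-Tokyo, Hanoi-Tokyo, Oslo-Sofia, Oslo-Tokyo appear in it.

Sort edges by weight, then run Kruskal:
Oslo-Quito (4): add — endpoints in different components.
Lima-Tokyo (7): add — endpoints in different components.
Oslo-Tokyo (8): add — endpoints in different components.
Oslo-Seoul (9): add — endpoints in different components.
Riga-Tokyo (11): add — endpoints in different components.
Quito-Seoul (12): skip — Quito and Seoul already connected.
Sofia-Tokyo (13): add — endpoints in different components.
Lima-Seoul (14): skip — Lima and Seoul already connected.
Oslo-Sofia (16): skip — Sofia and Oslo already connected.
Hanoi-Riga (17): add — endpoints in different components.
MST edge set: {Oslo-Quito, Lima-Tokyo, Oslo-Tokyo, Oslo-Seoul, Riga-Tokyo, Sofia-Tokyo, Hanoi-Riga}.
Of the listed edges, {Riga-Tokyo, Oslo-Tokyo} are in the MST → 2.

2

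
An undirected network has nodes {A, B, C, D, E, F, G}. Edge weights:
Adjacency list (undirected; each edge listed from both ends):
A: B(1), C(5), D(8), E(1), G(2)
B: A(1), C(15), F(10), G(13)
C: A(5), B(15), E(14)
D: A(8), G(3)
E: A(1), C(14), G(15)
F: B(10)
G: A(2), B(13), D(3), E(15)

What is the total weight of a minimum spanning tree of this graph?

22

Sort edges by weight, then run Kruskal:
A-B (1): add. Components now {A,B} {C} {D} {E} {F} {G}
A-E (1): add. Components now {A,B,E} {C} {D} {F} {G}
A-G (2): add. Components now {A,B,E,G} {C} {D} {F}
D-G (3): add. Components now {A,B,D,E,G} {C} {F}
A-C (5): add. Components now {A,B,C,D,E,G} {F}
A-D (8): skip — A and D already connected.
B-F (10): add. Components now {A,B,C,D,E,F,G}
MST edges: A-B, A-E, A-G, D-G, A-C, B-F; total weight 1+1+2+3+5+10 = 22.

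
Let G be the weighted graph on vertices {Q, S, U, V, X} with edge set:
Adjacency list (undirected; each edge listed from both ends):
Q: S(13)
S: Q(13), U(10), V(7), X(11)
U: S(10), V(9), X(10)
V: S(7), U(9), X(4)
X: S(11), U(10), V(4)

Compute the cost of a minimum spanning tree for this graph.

33

Grow the tree from S using Prim:
Step 1: frontier [S–V 7, S–U 10, S–X 11, Q–S 13] → take S–V (7); add V.
Step 2: frontier [S–U 10, S–X 11, Q–S 13, V–X 4, U–V 9] → take V–X (4); add X.
Step 3: frontier [S–U 10, Q–S 13, U–V 9, U–X 10] → take U–V (9); add U.
Step 4: frontier [Q–S 13] → take Q–S (13); add Q.
MST edges: S–V, V–X, U–V, Q–S; total weight 7+4+9+13 = 33.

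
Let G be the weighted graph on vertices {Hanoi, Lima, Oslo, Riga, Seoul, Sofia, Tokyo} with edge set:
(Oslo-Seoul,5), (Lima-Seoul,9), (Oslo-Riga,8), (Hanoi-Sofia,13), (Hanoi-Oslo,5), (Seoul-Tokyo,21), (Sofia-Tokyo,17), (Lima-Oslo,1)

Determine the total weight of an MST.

49

Kruskal's algorithm — process edges by increasing weight (ties by edge label):
Lima-Oslo (1): add — endpoints in different components.
Hanoi-Oslo (5): add — endpoints in different components.
Oslo-Seoul (5): add — endpoints in different components.
Oslo-Riga (8): add — endpoints in different components.
Lima-Seoul (9): skip — Lima and Seoul already connected.
Hanoi-Sofia (13): add — endpoints in different components.
Sofia-Tokyo (17): add — endpoints in different components.
MST edges: Lima-Oslo, Hanoi-Oslo, Oslo-Seoul, Oslo-Riga, Hanoi-Sofia, Sofia-Tokyo; total weight 1+5+5+8+13+17 = 49.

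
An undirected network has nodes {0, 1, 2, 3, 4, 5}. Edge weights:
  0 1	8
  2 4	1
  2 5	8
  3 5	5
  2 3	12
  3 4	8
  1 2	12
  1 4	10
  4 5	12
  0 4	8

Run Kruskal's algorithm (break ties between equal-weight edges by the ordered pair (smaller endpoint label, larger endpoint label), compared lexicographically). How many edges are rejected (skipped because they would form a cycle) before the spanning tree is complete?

0

Sort edges by weight, then run Kruskal:
2 4 (1): add — endpoints in different components.
3 5 (5): add — endpoints in different components.
0 1 (8): add — endpoints in different components.
0 4 (8): add — endpoints in different components.
2 5 (8): add — endpoints in different components.
Edges rejected before the tree was complete: 0.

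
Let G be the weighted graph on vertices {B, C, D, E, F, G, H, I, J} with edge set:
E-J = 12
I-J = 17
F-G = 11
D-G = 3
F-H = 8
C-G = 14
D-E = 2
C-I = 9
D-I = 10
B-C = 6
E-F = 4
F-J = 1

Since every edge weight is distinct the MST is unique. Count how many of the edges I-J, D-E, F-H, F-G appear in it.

2

Kruskal's algorithm — process edges by increasing weight (ties by edge label):
F-J (1): add — endpoints in different components.
D-E (2): add — endpoints in different components.
D-G (3): add — endpoints in different components.
E-F (4): add — endpoints in different components.
B-C (6): add — endpoints in different components.
F-H (8): add — endpoints in different components.
C-I (9): add — endpoints in different components.
D-I (10): add — endpoints in different components.
MST edge set: {F-J, D-E, D-G, E-F, B-C, F-H, C-I, D-I}.
Of the listed edges, {D-E, F-H} are in the MST → 2.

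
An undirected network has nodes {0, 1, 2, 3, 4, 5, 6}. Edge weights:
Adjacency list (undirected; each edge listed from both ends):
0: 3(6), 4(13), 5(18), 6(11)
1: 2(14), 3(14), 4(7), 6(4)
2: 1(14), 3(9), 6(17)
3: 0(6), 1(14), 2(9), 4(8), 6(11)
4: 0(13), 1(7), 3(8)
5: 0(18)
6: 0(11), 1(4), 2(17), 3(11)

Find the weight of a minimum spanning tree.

Kruskal's algorithm — process edges by increasing weight (ties by edge label):
1—6 (4): add. Components now {0} {1,6} {2} {3} {4} {5}
0—3 (6): add. Components now {0,3} {1,6} {2} {4} {5}
1—4 (7): add. Components now {0,3} {1,4,6} {2} {5}
3—4 (8): add. Components now {0,1,3,4,6} {2} {5}
2—3 (9): add. Components now {0,1,2,3,4,6} {5}
0—6 (11): skip — 0 and 6 already connected.
3—6 (11): skip — 3 and 6 already connected.
0—4 (13): skip — 0 and 4 already connected.
1—2 (14): skip — 1 and 2 already connected.
1—3 (14): skip — 1 and 3 already connected.
2—6 (17): skip — 2 and 6 already connected.
0—5 (18): add. Components now {0,1,2,3,4,5,6}
MST edges: 1—6, 0—3, 1—4, 3—4, 2—3, 0—5; total weight 4+6+7+8+9+18 = 52.

52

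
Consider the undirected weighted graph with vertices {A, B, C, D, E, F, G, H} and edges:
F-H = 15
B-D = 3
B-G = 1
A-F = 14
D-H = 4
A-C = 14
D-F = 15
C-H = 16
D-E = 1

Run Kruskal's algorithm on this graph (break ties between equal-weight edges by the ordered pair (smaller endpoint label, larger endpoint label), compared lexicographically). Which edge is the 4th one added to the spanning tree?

D-H

Kruskal: consider edges lightest-first.
B-G (1): add — endpoints in different components.
D-E (1): add — endpoints in different components.
B-D (3): add — endpoints in different components.
D-H (4): add — endpoints in different components.
A-C (14): add — endpoints in different components.
A-F (14): add — endpoints in different components.
D-F (15): add — endpoints in different components.
The 4th edge added is D-H.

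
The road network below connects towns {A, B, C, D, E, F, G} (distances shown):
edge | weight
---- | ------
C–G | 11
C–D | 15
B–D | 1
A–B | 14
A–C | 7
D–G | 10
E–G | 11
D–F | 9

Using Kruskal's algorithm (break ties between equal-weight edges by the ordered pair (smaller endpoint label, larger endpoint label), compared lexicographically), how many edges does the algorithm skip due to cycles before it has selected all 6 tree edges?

Kruskal's algorithm — process edges by increasing weight (ties by edge label):
B–D (1): add — endpoints in different components.
A–C (7): add — endpoints in different components.
D–F (9): add — endpoints in different components.
D–G (10): add — endpoints in different components.
C–G (11): add — endpoints in different components.
E–G (11): add — endpoints in different components.
Edges rejected before the tree was complete: 0.

0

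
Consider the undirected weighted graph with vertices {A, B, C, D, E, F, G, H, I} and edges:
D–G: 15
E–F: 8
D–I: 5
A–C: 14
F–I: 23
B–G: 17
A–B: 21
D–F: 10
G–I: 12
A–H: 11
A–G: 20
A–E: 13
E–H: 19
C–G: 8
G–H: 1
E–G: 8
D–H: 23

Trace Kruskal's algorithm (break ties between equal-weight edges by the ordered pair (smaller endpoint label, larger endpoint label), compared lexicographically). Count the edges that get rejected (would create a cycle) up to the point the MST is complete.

Kruskal's algorithm — process edges by increasing weight (ties by edge label):
G–H (1): add — endpoints in different components.
D–I (5): add — endpoints in different components.
C–G (8): add — endpoints in different components.
E–F (8): add — endpoints in different components.
E–G (8): add — endpoints in different components.
D–F (10): add — endpoints in different components.
A–H (11): add — endpoints in different components.
G–I (12): skip — G and I already connected.
A–E (13): skip — A and E already connected.
A–C (14): skip — A and C already connected.
D–G (15): skip — D and G already connected.
B–G (17): add — endpoints in different components.
Edges rejected before the tree was complete: 4.

4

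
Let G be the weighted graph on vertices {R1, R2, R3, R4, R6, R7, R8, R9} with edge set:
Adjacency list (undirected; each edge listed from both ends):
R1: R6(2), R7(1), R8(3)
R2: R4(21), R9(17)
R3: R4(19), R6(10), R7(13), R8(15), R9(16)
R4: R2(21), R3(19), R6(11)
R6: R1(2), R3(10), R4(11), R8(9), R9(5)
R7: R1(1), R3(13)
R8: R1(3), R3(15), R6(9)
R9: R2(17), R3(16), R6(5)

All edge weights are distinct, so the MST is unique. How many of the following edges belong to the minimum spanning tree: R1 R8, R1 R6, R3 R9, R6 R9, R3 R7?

Kruskal's algorithm — process edges by increasing weight (ties by edge label):
R1 R7 (1): add — endpoints in different components.
R1 R6 (2): add — endpoints in different components.
R1 R8 (3): add — endpoints in different components.
R6 R9 (5): add — endpoints in different components.
R6 R8 (9): skip — R8 and R6 already connected.
R3 R6 (10): add — endpoints in different components.
R4 R6 (11): add — endpoints in different components.
R3 R7 (13): skip — R7 and R3 already connected.
R3 R8 (15): skip — R8 and R3 already connected.
R3 R9 (16): skip — R9 and R3 already connected.
R2 R9 (17): add — endpoints in different components.
MST edge set: {R1 R7, R1 R6, R1 R8, R6 R9, R3 R6, R4 R6, R2 R9}.
Of the listed edges, {R1 R8, R1 R6, R6 R9} are in the MST → 3.

3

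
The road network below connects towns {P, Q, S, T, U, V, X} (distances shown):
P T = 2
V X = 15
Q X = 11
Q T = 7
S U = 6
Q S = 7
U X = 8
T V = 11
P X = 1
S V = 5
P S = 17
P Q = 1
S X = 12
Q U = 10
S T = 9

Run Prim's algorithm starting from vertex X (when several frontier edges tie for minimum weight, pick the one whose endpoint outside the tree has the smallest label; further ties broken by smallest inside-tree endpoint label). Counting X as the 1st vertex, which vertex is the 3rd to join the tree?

Q

Prim, starting at X.
Step 1: cheapest edge leaving the tree is P X (1); add P.
Step 2: cheapest edge leaving the tree is P Q (1); add Q.
Step 3: cheapest edge leaving the tree is P T (2); add T.
Step 4: cheapest edge leaving the tree is Q S (7); add S.
Step 5: cheapest edge leaving the tree is S V (5); add V.
Step 6: cheapest edge leaving the tree is S U (6); add U.
Vertex order: X, P, Q, T, S, V, U. The 3rd vertex is Q.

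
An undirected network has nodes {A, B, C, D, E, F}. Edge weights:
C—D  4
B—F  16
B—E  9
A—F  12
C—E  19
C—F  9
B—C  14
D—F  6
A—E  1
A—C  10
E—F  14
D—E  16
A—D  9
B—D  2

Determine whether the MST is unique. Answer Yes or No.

No

Sort edges by weight, then run Kruskal:
A—E (1): add. Components now {A,E} {B} {C} {D} {F}
B—D (2): add. Components now {A,E} {B,D} {C} {F}
C—D (4): add. Components now {A,E} {B,C,D} {F}
D—F (6): add. Components now {A,E} {B,C,D,F}
A—D (9): add. Components now {A,B,C,D,E,F}
Non-tree edge B—E has weight 9, equal to the heaviest edge on its tree cycle — swapping gives another MST of the same weight. Not unique.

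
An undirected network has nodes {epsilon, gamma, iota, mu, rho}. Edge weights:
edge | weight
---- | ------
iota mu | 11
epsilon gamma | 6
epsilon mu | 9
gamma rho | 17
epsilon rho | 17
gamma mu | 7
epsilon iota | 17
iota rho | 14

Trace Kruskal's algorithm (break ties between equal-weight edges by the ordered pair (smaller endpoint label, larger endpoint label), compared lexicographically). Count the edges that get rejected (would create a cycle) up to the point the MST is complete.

1

Kruskal: consider edges lightest-first.
epsilon gamma (6): add. Components now {epsilon,gamma} {iota} {mu} {rho}
gamma mu (7): add. Components now {epsilon,gamma,mu} {iota} {rho}
epsilon mu (9): skip — epsilon and mu already connected.
iota mu (11): add. Components now {epsilon,gamma,iota,mu} {rho}
iota rho (14): add. Components now {epsilon,gamma,iota,mu,rho}
Edges rejected before the tree was complete: 1.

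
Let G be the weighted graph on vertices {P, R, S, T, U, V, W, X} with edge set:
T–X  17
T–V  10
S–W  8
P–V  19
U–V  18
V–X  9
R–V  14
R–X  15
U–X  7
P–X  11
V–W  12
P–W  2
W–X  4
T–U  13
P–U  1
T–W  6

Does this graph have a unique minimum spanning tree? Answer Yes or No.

Kruskal's algorithm — process edges by increasing weight (ties by edge label):
P–U (1): add — endpoints in different components.
P–W (2): add — endpoints in different components.
W–X (4): add — endpoints in different components.
T–W (6): add — endpoints in different components.
U–X (7): skip — U and X already connected.
S–W (8): add — endpoints in different components.
V–X (9): add — endpoints in different components.
T–V (10): skip — T and V already connected.
P–X (11): skip — X and P already connected.
V–W (12): skip — W and V already connected.
T–U (13): skip — U and T already connected.
R–V (14): add — endpoints in different components.
Every non-tree edge has weight strictly greater than the heaviest edge on the tree path between its endpoints, so the MST is unique.

Yes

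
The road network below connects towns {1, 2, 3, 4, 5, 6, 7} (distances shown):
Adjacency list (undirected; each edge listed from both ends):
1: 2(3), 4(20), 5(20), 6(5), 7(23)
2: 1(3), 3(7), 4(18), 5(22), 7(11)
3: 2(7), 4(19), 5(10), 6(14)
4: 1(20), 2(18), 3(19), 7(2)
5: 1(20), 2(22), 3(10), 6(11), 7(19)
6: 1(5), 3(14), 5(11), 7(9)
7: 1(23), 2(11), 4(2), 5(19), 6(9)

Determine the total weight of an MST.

36

Kruskal: consider edges lightest-first.
4 7 (2): add — endpoints in different components.
1 2 (3): add — endpoints in different components.
1 6 (5): add — endpoints in different components.
2 3 (7): add — endpoints in different components.
6 7 (9): add — endpoints in different components.
3 5 (10): add — endpoints in different components.
MST edges: 4 7, 1 2, 1 6, 2 3, 6 7, 3 5; total weight 2+3+5+7+9+10 = 36.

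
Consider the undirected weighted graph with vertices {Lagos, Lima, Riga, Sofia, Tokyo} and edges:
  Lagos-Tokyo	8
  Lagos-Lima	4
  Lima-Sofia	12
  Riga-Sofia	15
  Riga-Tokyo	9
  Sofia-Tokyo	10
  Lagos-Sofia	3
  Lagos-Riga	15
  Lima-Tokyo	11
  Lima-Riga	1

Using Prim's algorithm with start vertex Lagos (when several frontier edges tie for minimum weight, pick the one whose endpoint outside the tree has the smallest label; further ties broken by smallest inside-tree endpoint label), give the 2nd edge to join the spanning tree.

Lagos-Lima

Prim, starting at Lagos.
Step 1: cheapest edge leaving the tree is Lagos-Sofia (3); add Sofia.
Step 2: cheapest edge leaving the tree is Lagos-Lima (4); add Lima.
Step 3: cheapest edge leaving the tree is Lima-Riga (1); add Riga.
Step 4: cheapest edge leaving the tree is Lagos-Tokyo (8); add Tokyo.
The 2nd edge added is Lagos-Lima.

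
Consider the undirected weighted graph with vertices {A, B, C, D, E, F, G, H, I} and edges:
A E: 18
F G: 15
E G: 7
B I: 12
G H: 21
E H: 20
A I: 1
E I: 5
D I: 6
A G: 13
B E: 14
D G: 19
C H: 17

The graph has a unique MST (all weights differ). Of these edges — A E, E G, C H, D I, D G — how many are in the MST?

Sort edges by weight, then run Kruskal:
A I (1): add — endpoints in different components.
E I (5): add — endpoints in different components.
D I (6): add — endpoints in different components.
E G (7): add — endpoints in different components.
B I (12): add — endpoints in different components.
A G (13): skip — A and G already connected.
B E (14): skip — B and E already connected.
F G (15): add — endpoints in different components.
C H (17): add — endpoints in different components.
A E (18): skip — A and E already connected.
D G (19): skip — D and G already connected.
E H (20): add — endpoints in different components.
MST edge set: {A I, E I, D I, E G, B I, F G, C H, E H}.
Of the listed edges, {E G, C H, D I} are in the MST → 3.

3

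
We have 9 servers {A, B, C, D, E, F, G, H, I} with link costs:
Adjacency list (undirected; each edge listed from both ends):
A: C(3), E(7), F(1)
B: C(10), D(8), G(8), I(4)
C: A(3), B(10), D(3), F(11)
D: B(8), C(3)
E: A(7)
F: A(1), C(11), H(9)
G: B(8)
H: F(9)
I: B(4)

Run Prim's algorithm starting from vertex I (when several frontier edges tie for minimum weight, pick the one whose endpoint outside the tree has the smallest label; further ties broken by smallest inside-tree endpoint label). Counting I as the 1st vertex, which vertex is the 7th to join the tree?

Grow the tree from I using Prim:
Step 1: frontier [B-I 4] → take B-I (4); add B.
Step 2: frontier [B-D 8, B-G 8, B-C 10] → take B-D (8); add D.
Step 3: frontier [B-G 8, B-C 10, C-D 3] → take C-D (3); add C.
Step 4: frontier [B-G 8, A-C 3, C-F 11] → take A-C (3); add A.
Step 5: frontier [A-F 1, A-E 7, B-G 8, C-F 11] → take A-F (1); add F.
Step 6: frontier [A-E 7, B-G 8, F-H 9] → take A-E (7); add E.
Step 7: frontier [B-G 8, F-H 9] → take B-G (8); add G.
Step 8: frontier [F-H 9] → take F-H (9); add H.
Vertex order: I, B, D, C, A, F, E, G, H. The 7th vertex is E.

E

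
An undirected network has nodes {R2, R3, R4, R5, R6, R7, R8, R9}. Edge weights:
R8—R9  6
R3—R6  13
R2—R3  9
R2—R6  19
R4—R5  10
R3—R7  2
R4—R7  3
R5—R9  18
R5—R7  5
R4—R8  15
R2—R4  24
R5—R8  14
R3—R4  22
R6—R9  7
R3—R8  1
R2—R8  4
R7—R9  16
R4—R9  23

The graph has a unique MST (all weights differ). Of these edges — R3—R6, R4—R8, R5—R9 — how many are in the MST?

0

Kruskal's algorithm — process edges by increasing weight (ties by edge label):
R3—R8 (1): add — endpoints in different components.
R3—R7 (2): add — endpoints in different components.
R4—R7 (3): add — endpoints in different components.
R2—R8 (4): add — endpoints in different components.
R5—R7 (5): add — endpoints in different components.
R8—R9 (6): add — endpoints in different components.
R6—R9 (7): add — endpoints in different components.
MST edge set: {R3—R8, R3—R7, R4—R7, R2—R8, R5—R7, R8—R9, R6—R9}.
Of the listed edges, {} are in the MST → 0.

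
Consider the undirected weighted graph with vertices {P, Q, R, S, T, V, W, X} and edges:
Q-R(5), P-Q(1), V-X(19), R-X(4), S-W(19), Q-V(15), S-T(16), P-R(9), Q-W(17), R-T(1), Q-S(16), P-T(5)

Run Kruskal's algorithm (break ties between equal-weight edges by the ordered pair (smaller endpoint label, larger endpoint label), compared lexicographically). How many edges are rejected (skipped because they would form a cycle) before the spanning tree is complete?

3

Sort edges by weight, then run Kruskal:
P-Q (1): add — endpoints in different components.
R-T (1): add — endpoints in different components.
R-X (4): add — endpoints in different components.
P-T (5): add — endpoints in different components.
Q-R (5): skip — Q and R already connected.
P-R (9): skip — P and R already connected.
Q-V (15): add — endpoints in different components.
Q-S (16): add — endpoints in different components.
S-T (16): skip — S and T already connected.
Q-W (17): add — endpoints in different components.
Edges rejected before the tree was complete: 3.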